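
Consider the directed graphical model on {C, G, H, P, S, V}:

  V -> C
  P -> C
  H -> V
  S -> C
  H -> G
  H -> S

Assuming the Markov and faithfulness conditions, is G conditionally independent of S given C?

We examine all 2 paths between G and S:
Path 1: G ← H → V → C ← S
  H is a fork and H is not conditioned on; V is a chain and V is not conditioned on; C is a collider and C is conditioned on, which opens it — no node blocks this path, so it is active.
Path 2: G ← H → S
  H is a fork and H is not conditioned on — no node blocks this path, so it is active.
Because an active path exists, G and S are not d-separated.

No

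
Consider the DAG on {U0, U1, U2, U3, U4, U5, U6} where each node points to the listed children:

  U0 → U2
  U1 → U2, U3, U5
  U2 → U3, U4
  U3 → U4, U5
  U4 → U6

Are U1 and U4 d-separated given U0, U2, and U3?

Yes

6 paths connect U1 and U4; each must be blocked for d-separation to hold:
  1. U1 → U3 ← U2 → U4 — U3:collider[open]; U2:fork[blocks] ⇒ blocked
  2. U1 → U3 → U4 — U3:chain[blocks] ⇒ blocked
  3. U1 → U2 → U3 → U4 — U2:chain[blocks]; U3:chain[blocks] ⇒ blocked
  4. U1 → U2 → U4 — U2:chain[blocks] ⇒ blocked
  5. U1 → U5 ← U3 ← U2 → U4 — U5:collider[blocks]; U3:chain[blocks]; U2:fork[blocks] ⇒ blocked
  6. U1 → U5 ← U3 → U4 — U5:collider[blocks]; U3:fork[blocks] ⇒ blocked
Every path is blocked, so U1 and U4 are d-separated given {U0, U2, U3}.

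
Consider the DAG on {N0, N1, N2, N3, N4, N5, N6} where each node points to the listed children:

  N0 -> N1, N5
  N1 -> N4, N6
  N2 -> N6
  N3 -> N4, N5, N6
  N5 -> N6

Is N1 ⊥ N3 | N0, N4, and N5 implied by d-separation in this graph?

No

Enumerating the 5 paths from N1 to N3 and testing each for blocking by {N0, N4, N5}:
Path 1: N1 → N4 ← N3
  N4 is a collider and N4 is conditioned on, which opens it — no node blocks this path, so it is active.
Path 2: N1 ← N0 → N5 ← N3
  N0 is a fork here and N0 is conditioned on, so the path is blocked at N0.
Path 3: N1 ← N0 → N5 → N6 ← N3
  N0 is a fork here and N0 is conditioned on, so the path is blocked at N0.
Path 4: N1 → N6 ← N3
  N6 is a collider here and neither N6 nor any of its descendants is conditioned on, so the collider stays closed — the path is blocked at N6.
Path 5: N1 → N6 ← N5 ← N3
  N6 is a collider here and neither N6 nor any of its descendants is conditioned on, so the collider stays closed — the path is blocked at N6.
At least one path is unblocked, so d-separation fails.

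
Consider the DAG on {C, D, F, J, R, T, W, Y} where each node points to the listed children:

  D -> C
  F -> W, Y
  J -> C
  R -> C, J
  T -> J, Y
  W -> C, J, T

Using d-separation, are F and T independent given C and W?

Yes

We examine all 5 paths between F and T:
Path 1: F → Y ← T
  Y is a collider here and neither Y nor any of its descendants is conditioned on, so the collider stays closed — the path is blocked at Y.
Path 2: F → W → J ← T
  W is a chain here and W is conditioned on, so the path is blocked at W.
Path 3: F → W → C ← J ← T
  W is a chain here and W is conditioned on, so the path is blocked at W.
Path 4: F → W → C ← R → J ← T
  W is a chain here and W is conditioned on, so the path is blocked at W.
Path 5: F → W → T
  W is a chain here and W is conditioned on, so the path is blocked at W.
Every path is blocked, so F and T are d-separated given {C, W}.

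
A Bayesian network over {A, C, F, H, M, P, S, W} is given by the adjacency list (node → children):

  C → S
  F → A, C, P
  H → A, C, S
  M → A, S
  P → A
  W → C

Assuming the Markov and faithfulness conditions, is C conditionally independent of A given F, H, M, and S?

Enumerating the 6 paths from C to A and testing each for blocking by {F, H, M, S}:
Path 1: C ← F → P → A
  F is a fork here and F is conditioned on, so the path is blocked at F.
Path 2: C ← F → A
  F is a fork here and F is conditioned on, so the path is blocked at F.
Path 3: C ← H → A
  H is a fork here and H is conditioned on, so the path is blocked at H.
Path 4: C ← H → S ← M → A
  H is a fork here and H is conditioned on, so the path is blocked at H.
Path 5: C → S ← M → A
  M is a fork here and M is conditioned on, so the path is blocked at M.
Path 6: C → S ← H → A
  H is a fork here and H is conditioned on, so the path is blocked at H.
All paths are blocked; C ⊥ A | {F, H, M, S} holds.

Yes — C and A are d-separated given {F, H, M, S}.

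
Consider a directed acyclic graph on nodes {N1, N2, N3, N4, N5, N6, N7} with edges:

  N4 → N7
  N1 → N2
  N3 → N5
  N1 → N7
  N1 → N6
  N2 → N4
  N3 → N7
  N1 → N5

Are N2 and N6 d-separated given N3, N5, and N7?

No

Enumerating the 3 paths from N2 to N6 and testing each for blocking by {N3, N5, N7}:
  1. N2 → N4 → N7 ← N3 → N5 ← N1 → N6 — N4:chain[open]; N7:collider[open]; N3:fork[blocks]; N5:collider[open]; N1:fork[open] ⇒ blocked
  2. N2 → N4 → N7 ← N1 → N6 — N4:chain[open]; N7:collider[open]; N1:fork[open] ⇒ active
  3. N2 ← N1 → N6 — N1:fork[open] ⇒ active
At least one path is unblocked, so d-separation fails.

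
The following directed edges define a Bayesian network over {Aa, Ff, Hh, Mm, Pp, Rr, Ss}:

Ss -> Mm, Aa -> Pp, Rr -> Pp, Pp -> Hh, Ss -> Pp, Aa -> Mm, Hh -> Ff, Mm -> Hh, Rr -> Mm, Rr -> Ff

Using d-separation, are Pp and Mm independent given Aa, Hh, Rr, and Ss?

There are 6 undirected paths between Pp and Mm; checking each against the conditioning set {Aa, Hh, Rr, Ss}:
  1. Pp ← Rr → Ff ← Hh ← Mm — Rr:fork[blocks]; Ff:collider[blocks]; Hh:chain[blocks] ⇒ blocked
  2. Pp ← Rr → Mm — Rr:fork[blocks] ⇒ blocked
  3. Pp ← Aa → Mm — Aa:fork[blocks] ⇒ blocked
  4. Pp → Hh → Ff ← Rr → Mm — Hh:chain[blocks]; Ff:collider[blocks]; Rr:fork[blocks] ⇒ blocked
  5. Pp → Hh ← Mm — Hh:collider[open] ⇒ active
  6. Pp ← Ss → Mm — Ss:fork[blocks] ⇒ blocked
Since the path Pp → Hh ← Mm is active, Pp and Mm are not d-separated given {Aa, Hh, Rr, Ss}.

No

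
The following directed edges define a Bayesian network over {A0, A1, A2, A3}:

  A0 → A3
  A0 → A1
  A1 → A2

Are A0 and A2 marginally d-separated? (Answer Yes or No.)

No — A0 and A2 are not d-separated given ∅.

Only one path connects A0 and A2:
Path 1: A0 → A1 → A2
  A1 is a chain and A1 is not conditioned on — no node blocks this path, so it is active.
Since the path A0 → A1 → A2 is active, A0 and A2 are not d-separated given ∅.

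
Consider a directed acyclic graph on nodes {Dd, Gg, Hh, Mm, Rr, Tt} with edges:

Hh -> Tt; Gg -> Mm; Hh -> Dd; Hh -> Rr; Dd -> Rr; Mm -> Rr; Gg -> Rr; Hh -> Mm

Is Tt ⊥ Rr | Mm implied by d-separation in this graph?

Enumerating the 4 paths from Tt to Rr and testing each for blocking by {Mm}:
Path 1: Tt ← Hh → Mm ← Gg → Rr
  Hh is a fork and Hh is not conditioned on; Mm is a collider and Mm is conditioned on, which opens it; Gg is a fork and Gg is not conditioned on — no node blocks this path, so it is active.
Path 2: Tt ← Hh → Mm → Rr
  Mm is a chain here and Mm is conditioned on, so the path is blocked at Mm.
Path 3: Tt ← Hh → Dd → Rr
  Hh is a fork and Hh is not conditioned on; Dd is a chain and Dd is not conditioned on — no node blocks this path, so it is active.
Path 4: Tt ← Hh → Rr
  Hh is a fork and Hh is not conditioned on — no node blocks this path, so it is active.
Since the path Tt ← Hh → Mm ← Gg → Rr is active, Tt and Rr are not d-separated given {Mm}.

No — Tt and Rr are not d-separated given {Mm}.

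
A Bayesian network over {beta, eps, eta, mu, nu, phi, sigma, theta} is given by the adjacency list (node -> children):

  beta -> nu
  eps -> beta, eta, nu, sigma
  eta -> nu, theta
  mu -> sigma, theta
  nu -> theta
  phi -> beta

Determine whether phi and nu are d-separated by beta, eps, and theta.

There are 6 undirected paths between phi and nu; checking each against the conditioning set {beta, eps, theta}:
  1. phi → beta ← eps → nu — beta:collider[open]; eps:fork[blocks] ⇒ blocked
  2. phi → beta ← eps → eta → nu — beta:collider[open]; eps:fork[blocks]; eta:chain[open] ⇒ blocked
  3. phi → beta ← eps → eta → theta ← nu — beta:collider[open]; eps:fork[blocks]; eta:chain[open]; theta:collider[open] ⇒ blocked
  4. phi → beta ← eps → sigma ← mu → theta ← nu — beta:collider[open]; eps:fork[blocks]; sigma:collider[blocks]; mu:fork[open]; theta:collider[open] ⇒ blocked
  5. phi → beta ← eps → sigma ← mu → theta ← eta → nu — beta:collider[open]; eps:fork[blocks]; sigma:collider[blocks]; mu:fork[open]; theta:collider[open]; eta:fork[open] ⇒ blocked
  6. phi → beta → nu — beta:chain[blocks] ⇒ blocked
Since every path is blocked, d-separation holds.

Yes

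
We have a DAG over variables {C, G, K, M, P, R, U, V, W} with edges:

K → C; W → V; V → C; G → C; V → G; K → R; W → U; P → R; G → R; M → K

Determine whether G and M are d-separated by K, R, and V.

3 paths connect G and M; each must be blocked for d-separation to hold:
Path 1: G ← V → C ← K ← M
  V is a fork here and V is conditioned on, so the path is blocked at V.
Path 2: G → C ← K ← M
  C is a collider here and neither C nor any of its descendants is conditioned on, so the collider stays closed — the path is blocked at C.
Path 3: G → R ← K ← M
  K is a chain here and K is conditioned on, so the path is blocked at K.
Since every path is blocked, d-separation holds.

Yes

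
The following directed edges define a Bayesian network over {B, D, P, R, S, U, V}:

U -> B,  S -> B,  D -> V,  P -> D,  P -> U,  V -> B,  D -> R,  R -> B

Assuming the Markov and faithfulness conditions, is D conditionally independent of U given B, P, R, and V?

3 paths connect D and U; each must be blocked for d-separation to hold:
  1. D → R → B ← U — R:chain[blocks]; B:collider[open] ⇒ blocked
  2. D → V → B ← U — V:chain[blocks]; B:collider[open] ⇒ blocked
  3. D ← P → U — P:fork[blocks] ⇒ blocked
Every path is blocked, so D and U are d-separated given {B, P, R, V}.

Yes — D and U are d-separated given {B, P, R, V}.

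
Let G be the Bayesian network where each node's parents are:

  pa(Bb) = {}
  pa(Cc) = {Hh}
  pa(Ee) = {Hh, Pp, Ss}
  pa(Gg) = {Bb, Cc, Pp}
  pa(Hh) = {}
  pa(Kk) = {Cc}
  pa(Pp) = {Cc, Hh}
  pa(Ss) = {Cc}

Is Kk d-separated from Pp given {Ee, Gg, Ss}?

6 paths connect Kk and Pp; each must be blocked for d-separation to hold:
Path 1: Kk ← Cc → Ss → Ee ← Pp
  Ss is a chain here and Ss is conditioned on, so the path is blocked at Ss.
Path 2: Kk ← Cc → Ss → Ee ← Hh → Pp
  Ss is a chain here and Ss is conditioned on, so the path is blocked at Ss.
Path 3: Kk ← Cc → Pp
  Cc is a fork and Cc is not conditioned on — no node blocks this path, so it is active.
Path 4: Kk ← Cc ← Hh → Pp
  Cc is a chain and Cc is not conditioned on; Hh is a fork and Hh is not conditioned on — no node blocks this path, so it is active.
Path 5: Kk ← Cc ← Hh → Ee ← Pp
  Cc is a chain and Cc is not conditioned on; Hh is a fork and Hh is not conditioned on; Ee is a collider and Ee is conditioned on, which opens it — no node blocks this path, so it is active.
Path 6: Kk ← Cc → Gg ← Pp
  Cc is a fork and Cc is not conditioned on; Gg is a collider and Gg is conditioned on, which opens it — no node blocks this path, so it is active.
Because an active path exists, Kk and Pp are not d-separated.

No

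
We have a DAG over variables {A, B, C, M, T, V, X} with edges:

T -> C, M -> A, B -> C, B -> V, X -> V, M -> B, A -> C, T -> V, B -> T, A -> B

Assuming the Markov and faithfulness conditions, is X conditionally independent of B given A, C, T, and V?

Enumerating the 5 paths from X to B and testing each for blocking by {A, C, T, V}:
  1. X → V ← B — V:collider[open] ⇒ active
  2. X → V ← T ← B — V:collider[open]; T:chain[blocks] ⇒ blocked
  3. X → V ← T → C ← A → B — V:collider[open]; T:fork[blocks]; C:collider[open]; A:fork[blocks] ⇒ blocked
  4. X → V ← T → C ← A ← M → B — V:collider[open]; T:fork[blocks]; C:collider[open]; A:chain[blocks]; M:fork[open] ⇒ blocked
  5. X → V ← T → C ← B — V:collider[open]; T:fork[blocks]; C:collider[open] ⇒ blocked
At least one path is unblocked, so d-separation fails.

No — X and B are not d-separated given {A, C, T, V}.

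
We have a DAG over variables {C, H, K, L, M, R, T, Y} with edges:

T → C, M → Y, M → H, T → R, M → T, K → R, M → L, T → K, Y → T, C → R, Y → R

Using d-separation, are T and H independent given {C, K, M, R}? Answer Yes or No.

Yes — T and H are d-separated given {C, K, M, R}.

We examine all 5 paths between T and H:
Path 1: T ← Y ← M → H
  M is a fork here and M is conditioned on, so the path is blocked at M.
Path 2: T → R ← Y ← M → H
  M is a fork here and M is conditioned on, so the path is blocked at M.
Path 3: T ← M → H
  M is a fork here and M is conditioned on, so the path is blocked at M.
Path 4: T → K → R ← Y ← M → H
  K is a chain here and K is conditioned on, so the path is blocked at K.
Path 5: T → C → R ← Y ← M → H
  C is a chain here and C is conditioned on, so the path is blocked at C.
All paths are blocked; T ⊥ H | {C, K, M, R} holds.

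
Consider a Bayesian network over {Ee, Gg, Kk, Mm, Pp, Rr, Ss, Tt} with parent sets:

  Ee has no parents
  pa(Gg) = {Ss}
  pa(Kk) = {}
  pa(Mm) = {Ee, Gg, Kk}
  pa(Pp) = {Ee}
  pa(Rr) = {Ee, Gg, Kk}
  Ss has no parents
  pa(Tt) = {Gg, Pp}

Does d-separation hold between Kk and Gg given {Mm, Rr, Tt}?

6 paths connect Kk and Gg; each must be blocked for d-separation to hold:
  1. Kk → Mm ← Gg — Mm:collider[open] ⇒ active
  2. Kk → Mm ← Ee → Rr ← Gg — Mm:collider[open]; Ee:fork[open]; Rr:collider[open] ⇒ active
  3. Kk → Mm ← Ee → Pp → Tt ← Gg — Mm:collider[open]; Ee:fork[open]; Pp:chain[open]; Tt:collider[open] ⇒ active
  4. Kk → Rr ← Gg — Rr:collider[open] ⇒ active
  5. Kk → Rr ← Ee → Mm ← Gg — Rr:collider[open]; Ee:fork[open]; Mm:collider[open] ⇒ active
  6. Kk → Rr ← Ee → Pp → Tt ← Gg — Rr:collider[open]; Ee:fork[open]; Pp:chain[open]; Tt:collider[open] ⇒ active
At least one path is unblocked, so d-separation fails.

No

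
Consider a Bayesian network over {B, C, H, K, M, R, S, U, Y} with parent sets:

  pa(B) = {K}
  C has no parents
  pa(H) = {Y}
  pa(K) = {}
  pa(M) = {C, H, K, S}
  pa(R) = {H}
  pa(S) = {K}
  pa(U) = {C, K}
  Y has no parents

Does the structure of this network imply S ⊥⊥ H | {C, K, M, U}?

No — S and H are not d-separated given {C, K, M, U}.

There are 3 undirected paths between S and H; checking each against the conditioning set {C, K, M, U}:
Path 1: S ← K → U ← C → M ← H
  K is a fork here and K is conditioned on, so the path is blocked at K.
Path 2: S ← K → M ← H
  K is a fork here and K is conditioned on, so the path is blocked at K.
Path 3: S → M ← H
  M is a collider and M is conditioned on, which opens it — no node blocks this path, so it is active.
Because an active path exists, S and H are not d-separated.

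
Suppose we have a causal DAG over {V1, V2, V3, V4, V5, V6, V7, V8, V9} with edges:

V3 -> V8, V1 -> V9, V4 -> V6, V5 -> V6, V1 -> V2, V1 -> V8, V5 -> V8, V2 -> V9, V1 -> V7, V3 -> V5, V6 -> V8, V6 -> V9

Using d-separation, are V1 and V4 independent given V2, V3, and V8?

We examine all 5 paths between V1 and V4:
Path 1: V1 → V8 ← V3 → V5 → V6 ← V4
  V3 is a fork here and V3 is conditioned on, so the path is blocked at V3.
Path 2: V1 → V8 ← V5 → V6 ← V4
  V8 is a collider and V8 is conditioned on, which opens it; V5 is a fork and V5 is not conditioned on; V6 is a collider and its descendant V8 is conditioned on, which opens it — no node blocks this path, so it is active.
Path 3: V1 → V8 ← V6 ← V4
  V8 is a collider and V8 is conditioned on, which opens it; V6 is a chain and V6 is not conditioned on — no node blocks this path, so it is active.
Path 4: V1 → V9 ← V6 ← V4
  V9 is a collider here and neither V9 nor any of its descendants is conditioned on, so the collider stays closed — the path is blocked at V9.
Path 5: V1 → V2 → V9 ← V6 ← V4
  V2 is a chain here and V2 is conditioned on, so the path is blocked at V2.
Because an active path exists, V1 and V4 are not d-separated.

No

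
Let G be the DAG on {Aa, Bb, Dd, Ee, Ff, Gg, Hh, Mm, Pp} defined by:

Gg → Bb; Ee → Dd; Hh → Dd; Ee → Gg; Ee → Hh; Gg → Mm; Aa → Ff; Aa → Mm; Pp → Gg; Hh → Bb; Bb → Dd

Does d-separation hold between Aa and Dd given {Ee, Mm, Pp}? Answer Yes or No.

Enumerating the 6 paths from Aa to Dd and testing each for blocking by {Ee, Mm, Pp}:
Path 1: Aa → Mm ← Gg ← Ee → Hh → Bb → Dd
  Ee is a fork here and Ee is conditioned on, so the path is blocked at Ee.
Path 2: Aa → Mm ← Gg ← Ee → Hh → Dd
  Ee is a fork here and Ee is conditioned on, so the path is blocked at Ee.
Path 3: Aa → Mm ← Gg ← Ee → Dd
  Ee is a fork here and Ee is conditioned on, so the path is blocked at Ee.
Path 4: Aa → Mm ← Gg → Bb ← Hh ← Ee → Dd
  Bb is a collider here and neither Bb nor any of its descendants is conditioned on, so the collider stays closed — the path is blocked at Bb.
Path 5: Aa → Mm ← Gg → Bb ← Hh → Dd
  Bb is a collider here and neither Bb nor any of its descendants is conditioned on, so the collider stays closed — the path is blocked at Bb.
Path 6: Aa → Mm ← Gg → Bb → Dd
  Mm is a collider and Mm is conditioned on, which opens it; Gg is a fork and Gg is not conditioned on; Bb is a chain and Bb is not conditioned on — no node blocks this path, so it is active.
At least one path is unblocked, so d-separation fails.

No — Aa and Dd are not d-separated given {Ee, Mm, Pp}.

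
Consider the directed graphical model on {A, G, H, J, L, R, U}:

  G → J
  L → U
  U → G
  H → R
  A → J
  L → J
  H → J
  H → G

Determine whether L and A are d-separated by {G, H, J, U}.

There are 3 undirected paths between L and A; checking each against the conditioning set {G, H, J, U}:
Path 1: L → J ← A
  J is a collider and J is conditioned on, which opens it — no node blocks this path, so it is active.
Path 2: L → U → G → J ← A
  U is a chain here and U is conditioned on, so the path is blocked at U.
Path 3: L → U → G ← H → J ← A
  U is a chain here and U is conditioned on, so the path is blocked at U.
Since the path L → J ← A is active, L and A are not d-separated given {G, H, J, U}.

No — L and A are not d-separated given {G, H, J, U}.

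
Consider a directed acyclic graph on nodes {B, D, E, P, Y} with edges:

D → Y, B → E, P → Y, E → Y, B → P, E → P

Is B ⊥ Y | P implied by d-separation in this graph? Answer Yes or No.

No

4 paths connect B and Y; each must be blocked for d-separation to hold:
Path 1: B → P ← E → Y
  P is a collider and P is conditioned on, which opens it; E is a fork and E is not conditioned on — no node blocks this path, so it is active.
Path 2: B → P → Y
  P is a chain here and P is conditioned on, so the path is blocked at P.
Path 3: B → E → P → Y
  P is a chain here and P is conditioned on, so the path is blocked at P.
Path 4: B → E → Y
  E is a chain and E is not conditioned on — no node blocks this path, so it is active.
Because an active path exists, B and Y are not d-separated.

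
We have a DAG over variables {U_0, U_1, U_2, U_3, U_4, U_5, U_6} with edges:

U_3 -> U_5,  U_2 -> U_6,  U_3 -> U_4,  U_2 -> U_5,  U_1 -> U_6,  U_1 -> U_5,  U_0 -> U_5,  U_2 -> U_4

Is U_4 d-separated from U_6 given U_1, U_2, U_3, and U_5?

Yes

There are 4 undirected paths between U_4 and U_6; checking each against the conditioning set {U_1, U_2, U_3, U_5}:
  1. U_4 ← U_3 → U_5 ← U_2 → U_6 — U_3:fork[blocks]; U_5:collider[open]; U_2:fork[blocks] ⇒ blocked
  2. U_4 ← U_3 → U_5 ← U_1 → U_6 — U_3:fork[blocks]; U_5:collider[open]; U_1:fork[blocks] ⇒ blocked
  3. U_4 ← U_2 → U_5 ← U_1 → U_6 — U_2:fork[blocks]; U_5:collider[open]; U_1:fork[blocks] ⇒ blocked
  4. U_4 ← U_2 → U_6 — U_2:fork[blocks] ⇒ blocked
All paths are blocked; U_4 ⊥ U_6 | {U_1, U_2, U_3, U_5} holds.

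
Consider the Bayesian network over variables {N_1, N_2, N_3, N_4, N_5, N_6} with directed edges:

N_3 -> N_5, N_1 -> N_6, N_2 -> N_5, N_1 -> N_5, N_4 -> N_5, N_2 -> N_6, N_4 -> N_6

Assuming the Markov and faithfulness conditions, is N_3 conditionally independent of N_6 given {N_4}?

Yes

Enumerating the 3 paths from N_3 to N_6 and testing each for blocking by {N_4}:
Path 1: N_3 → N_5 ← N_4 → N_6
  N_5 is a collider here and neither N_5 nor any of its descendants is conditioned on, so the collider stays closed — the path is blocked at N_5.
Path 2: N_3 → N_5 ← N_2 → N_6
  N_5 is a collider here and neither N_5 nor any of its descendants is conditioned on, so the collider stays closed — the path is blocked at N_5.
Path 3: N_3 → N_5 ← N_1 → N_6
  N_5 is a collider here and neither N_5 nor any of its descendants is conditioned on, so the collider stays closed — the path is blocked at N_5.
Since every path is blocked, d-separation holds.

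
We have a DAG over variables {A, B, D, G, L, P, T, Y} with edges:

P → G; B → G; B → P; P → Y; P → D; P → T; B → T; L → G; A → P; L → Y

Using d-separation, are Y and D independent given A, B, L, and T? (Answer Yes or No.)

No

4 paths connect Y and D; each must be blocked for d-separation to hold:
Path 1: Y ← P → D
  P is a fork and P is not conditioned on — no node blocks this path, so it is active.
Path 2: Y ← L → G ← B → T ← P → D
  L is a fork here and L is conditioned on, so the path is blocked at L.
Path 3: Y ← L → G ← B → P → D
  L is a fork here and L is conditioned on, so the path is blocked at L.
Path 4: Y ← L → G ← P → D
  L is a fork here and L is conditioned on, so the path is blocked at L.
Because an active path exists, Y and D are not d-separated.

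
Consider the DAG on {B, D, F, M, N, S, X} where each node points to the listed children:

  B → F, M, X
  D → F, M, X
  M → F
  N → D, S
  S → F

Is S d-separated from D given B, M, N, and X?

We examine all 6 paths between S and D:
Path 1: S ← N → D
  N is a fork here and N is conditioned on, so the path is blocked at N.
Path 2: S → F ← M ← D
  F is a collider here and neither F nor any of its descendants is conditioned on, so the collider stays closed — the path is blocked at F.
Path 3: S → F ← M ← B → X ← D
  F is a collider here and neither F nor any of its descendants is conditioned on, so the collider stays closed — the path is blocked at F.
Path 4: S → F ← D
  F is a collider here and neither F nor any of its descendants is conditioned on, so the collider stays closed — the path is blocked at F.
Path 5: S → F ← B → M ← D
  F is a collider here and neither F nor any of its descendants is conditioned on, so the collider stays closed — the path is blocked at F.
Path 6: S → F ← B → X ← D
  F is a collider here and neither F nor any of its descendants is conditioned on, so the collider stays closed — the path is blocked at F.
Since every path is blocked, d-separation holds.

Yes — S and D are d-separated given {B, M, N, X}.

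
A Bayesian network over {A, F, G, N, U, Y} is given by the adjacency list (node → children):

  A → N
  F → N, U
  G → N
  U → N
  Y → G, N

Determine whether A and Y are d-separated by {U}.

Enumerating the 2 paths from A to Y and testing each for blocking by {U}:
Path 1: A → N ← G ← Y
  N is a collider here and neither N nor any of its descendants is conditioned on, so the collider stays closed — the path is blocked at N.
Path 2: A → N ← Y
  N is a collider here and neither N nor any of its descendants is conditioned on, so the collider stays closed — the path is blocked at N.
Since every path is blocked, d-separation holds.

Yes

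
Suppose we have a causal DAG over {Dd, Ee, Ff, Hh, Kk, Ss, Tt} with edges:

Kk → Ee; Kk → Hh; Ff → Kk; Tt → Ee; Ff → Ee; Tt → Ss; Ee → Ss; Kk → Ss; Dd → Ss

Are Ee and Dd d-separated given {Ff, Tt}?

We examine all 4 paths between Ee and Dd:
Path 1: Ee ← Kk → Ss ← Dd
  Ss is a collider here and neither Ss nor any of its descendants is conditioned on, so the collider stays closed — the path is blocked at Ss.
Path 2: Ee ← Tt → Ss ← Dd
  Tt is a fork here and Tt is conditioned on, so the path is blocked at Tt.
Path 3: Ee ← Ff → Kk → Ss ← Dd
  Ff is a fork here and Ff is conditioned on, so the path is blocked at Ff.
Path 4: Ee → Ss ← Dd
  Ss is a collider here and neither Ss nor any of its descendants is conditioned on, so the collider stays closed — the path is blocked at Ss.
Every path is blocked, so Ee and Dd are d-separated given {Ff, Tt}.

Yes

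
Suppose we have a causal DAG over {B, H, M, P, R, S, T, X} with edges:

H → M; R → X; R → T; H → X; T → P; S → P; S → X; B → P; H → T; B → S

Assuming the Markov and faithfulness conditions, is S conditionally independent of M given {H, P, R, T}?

Yes

Enumerating the 6 paths from S to M and testing each for blocking by {H, P, R, T}:
  1. S → P ← T ← H → M — P:collider[open]; T:chain[blocks]; H:fork[blocks] ⇒ blocked
  2. S → P ← T ← R → X ← H → M — P:collider[open]; T:chain[blocks]; R:fork[blocks]; X:collider[blocks]; H:fork[blocks] ⇒ blocked
  3. S → X ← H → M — X:collider[blocks]; H:fork[blocks] ⇒ blocked
  4. S → X ← R → T ← H → M — X:collider[blocks]; R:fork[blocks]; T:collider[open]; H:fork[blocks] ⇒ blocked
  5. S ← B → P ← T ← H → M — B:fork[open]; P:collider[open]; T:chain[blocks]; H:fork[blocks] ⇒ blocked
  6. S ← B → P ← T ← R → X ← H → M — B:fork[open]; P:collider[open]; T:chain[blocks]; R:fork[blocks]; X:collider[blocks]; H:fork[blocks] ⇒ blocked
Every path is blocked, so S and M are d-separated given {H, P, R, T}.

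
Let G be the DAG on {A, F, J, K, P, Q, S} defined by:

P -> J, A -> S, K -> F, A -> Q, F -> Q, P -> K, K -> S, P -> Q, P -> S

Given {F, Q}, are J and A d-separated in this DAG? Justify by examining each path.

We examine all 6 paths between J and A:
  1. J ← P → S ← K → F → Q ← A — P:fork[open]; S:collider[blocks]; K:fork[open]; F:chain[blocks]; Q:collider[open] ⇒ blocked
  2. J ← P → S ← A — P:fork[open]; S:collider[blocks] ⇒ blocked
  3. J ← P → K → S ← A — P:fork[open]; K:chain[open]; S:collider[blocks] ⇒ blocked
  4. J ← P → K → F → Q ← A — P:fork[open]; K:chain[open]; F:chain[blocks]; Q:collider[open] ⇒ blocked
  5. J ← P → Q ← F ← K → S ← A — P:fork[open]; Q:collider[open]; F:chain[blocks]; K:fork[open]; S:collider[blocks] ⇒ blocked
  6. J ← P → Q ← A — P:fork[open]; Q:collider[open] ⇒ active
Since the path J ← P → Q ← A is active, J and A are not d-separated given {F, Q}.

No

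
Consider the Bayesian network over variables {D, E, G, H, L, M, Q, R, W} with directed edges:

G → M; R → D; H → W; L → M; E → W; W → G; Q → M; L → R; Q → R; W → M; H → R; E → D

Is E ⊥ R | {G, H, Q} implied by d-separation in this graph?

Enumerating the 6 paths from E to R and testing each for blocking by {G, H, Q}:
Path 1: E → W → M ← Q → R
  M is a collider here and neither M nor any of its descendants is conditioned on, so the collider stays closed — the path is blocked at M.
Path 2: E → W → M ← L → R
  M is a collider here and neither M nor any of its descendants is conditioned on, so the collider stays closed — the path is blocked at M.
Path 3: E → W ← H → R
  H is a fork here and H is conditioned on, so the path is blocked at H.
Path 4: E → W → G → M ← Q → R
  G is a chain here and G is conditioned on, so the path is blocked at G.
Path 5: E → W → G → M ← L → R
  G is a chain here and G is conditioned on, so the path is blocked at G.
Path 6: E → D ← R
  D is a collider here and neither D nor any of its descendants is conditioned on, so the collider stays closed — the path is blocked at D.
Since every path is blocked, d-separation holds.

Yes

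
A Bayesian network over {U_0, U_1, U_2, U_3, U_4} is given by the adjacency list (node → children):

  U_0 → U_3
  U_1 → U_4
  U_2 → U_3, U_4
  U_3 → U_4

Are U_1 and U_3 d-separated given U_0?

Yes

2 paths connect U_1 and U_3; each must be blocked for d-separation to hold:
Path 1: U_1 → U_4 ← U_3
  U_4 is a collider here and neither U_4 nor any of its descendants is conditioned on, so the collider stays closed — the path is blocked at U_4.
Path 2: U_1 → U_4 ← U_2 → U_3
  U_4 is a collider here and neither U_4 nor any of its descendants is conditioned on, so the collider stays closed — the path is blocked at U_4.
All paths are blocked; U_1 ⊥ U_3 | {U_0} holds.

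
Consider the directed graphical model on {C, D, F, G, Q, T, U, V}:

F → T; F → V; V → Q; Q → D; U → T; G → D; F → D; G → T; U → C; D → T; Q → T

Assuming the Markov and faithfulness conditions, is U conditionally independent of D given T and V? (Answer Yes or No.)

No

We examine all 6 paths between U and D:
Path 1: U → T ← F → D
  T is a collider and T is conditioned on, which opens it; F is a fork and F is not conditioned on — no node blocks this path, so it is active.
Path 2: U → T ← F → V → Q → D
  V is a chain here and V is conditioned on, so the path is blocked at V.
Path 3: U → T ← G → D
  T is a collider and T is conditioned on, which opens it; G is a fork and G is not conditioned on — no node blocks this path, so it is active.
Path 4: U → T ← D
  T is a collider and T is conditioned on, which opens it — no node blocks this path, so it is active.
Path 5: U → T ← Q → D
  T is a collider and T is conditioned on, which opens it; Q is a fork and Q is not conditioned on — no node blocks this path, so it is active.
Path 6: U → T ← Q ← V ← F → D
  V is a chain here and V is conditioned on, so the path is blocked at V.
Since the path U → T ← F → D is active, U and D are not d-separated given {T, V}.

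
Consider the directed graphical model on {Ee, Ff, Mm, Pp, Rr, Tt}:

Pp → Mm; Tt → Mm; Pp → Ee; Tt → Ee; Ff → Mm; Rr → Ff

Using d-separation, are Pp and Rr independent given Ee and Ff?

Yes — Pp and Rr are d-separated given {Ee, Ff}.

There are 2 undirected paths between Pp and Rr; checking each against the conditioning set {Ee, Ff}:
Path 1: Pp → Mm ← Ff ← Rr
  Mm is a collider here and neither Mm nor any of its descendants is conditioned on, so the collider stays closed — the path is blocked at Mm.
Path 2: Pp → Ee ← Tt → Mm ← Ff ← Rr
  Mm is a collider here and neither Mm nor any of its descendants is conditioned on, so the collider stays closed — the path is blocked at Mm.
All paths are blocked; Pp ⊥ Rr | {Ee, Ff} holds.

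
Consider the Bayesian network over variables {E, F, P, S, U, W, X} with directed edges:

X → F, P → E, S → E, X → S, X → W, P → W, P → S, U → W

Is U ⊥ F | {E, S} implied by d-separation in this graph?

There are 3 undirected paths between U and F; checking each against the conditioning set {E, S}:
Path 1: U → W ← P → E ← S ← X → F
  W is a collider here and neither W nor any of its descendants is conditioned on, so the collider stays closed — the path is blocked at W.
Path 2: U → W ← P → S ← X → F
  W is a collider here and neither W nor any of its descendants is conditioned on, so the collider stays closed — the path is blocked at W.
Path 3: U → W ← X → F
  W is a collider here and neither W nor any of its descendants is conditioned on, so the collider stays closed — the path is blocked at W.
Since every path is blocked, d-separation holds.

Yes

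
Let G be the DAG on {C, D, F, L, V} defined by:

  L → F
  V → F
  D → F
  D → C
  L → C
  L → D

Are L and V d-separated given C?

There are 3 undirected paths between L and V; checking each against the conditioning set {C}:
Path 1: L → C ← D → F ← V
  F is a collider here and neither F nor any of its descendants is conditioned on, so the collider stays closed — the path is blocked at F.
Path 2: L → F ← V
  F is a collider here and neither F nor any of its descendants is conditioned on, so the collider stays closed — the path is blocked at F.
Path 3: L → D → F ← V
  F is a collider here and neither F nor any of its descendants is conditioned on, so the collider stays closed — the path is blocked at F.
Since every path is blocked, d-separation holds.

Yes — L and V are d-separated given {C}.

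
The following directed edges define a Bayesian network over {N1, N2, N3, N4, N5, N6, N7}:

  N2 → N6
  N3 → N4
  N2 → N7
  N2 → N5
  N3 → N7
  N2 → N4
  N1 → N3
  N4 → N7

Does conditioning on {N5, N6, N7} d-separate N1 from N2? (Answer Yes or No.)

4 paths connect N1 and N2; each must be blocked for d-separation to hold:
Path 1: N1 → N3 → N7 ← N2
  N3 is a chain and N3 is not conditioned on; N7 is a collider and N7 is conditioned on, which opens it — no node blocks this path, so it is active.
Path 2: N1 → N3 → N7 ← N4 ← N2
  N3 is a chain and N3 is not conditioned on; N7 is a collider and N7 is conditioned on, which opens it; N4 is a chain and N4 is not conditioned on — no node blocks this path, so it is active.
Path 3: N1 → N3 → N4 ← N2
  N3 is a chain and N3 is not conditioned on; N4 is a collider and its descendant N7 is conditioned on, which opens it — no node blocks this path, so it is active.
Path 4: N1 → N3 → N4 → N7 ← N2
  N3 is a chain and N3 is not conditioned on; N4 is a chain and N4 is not conditioned on; N7 is a collider and N7 is conditioned on, which opens it — no node blocks this path, so it is active.
Because an active path exists, N1 and N2 are not d-separated.

No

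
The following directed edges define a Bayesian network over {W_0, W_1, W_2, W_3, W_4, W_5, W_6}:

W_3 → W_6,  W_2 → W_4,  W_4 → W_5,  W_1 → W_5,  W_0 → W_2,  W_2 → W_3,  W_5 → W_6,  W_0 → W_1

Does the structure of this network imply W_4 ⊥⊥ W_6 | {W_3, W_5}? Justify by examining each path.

Yes

4 paths connect W_4 and W_6; each must be blocked for d-separation to hold:
Path 1: W_4 ← W_2 → W_3 → W_6
  W_3 is a chain here and W_3 is conditioned on, so the path is blocked at W_3.
Path 2: W_4 ← W_2 ← W_0 → W_1 → W_5 → W_6
  W_5 is a chain here and W_5 is conditioned on, so the path is blocked at W_5.
Path 3: W_4 → W_5 ← W_1 ← W_0 → W_2 → W_3 → W_6
  W_3 is a chain here and W_3 is conditioned on, so the path is blocked at W_3.
Path 4: W_4 → W_5 → W_6
  W_5 is a chain here and W_5 is conditioned on, so the path is blocked at W_5.
Every path is blocked, so W_4 and W_6 are d-separated given {W_3, W_5}.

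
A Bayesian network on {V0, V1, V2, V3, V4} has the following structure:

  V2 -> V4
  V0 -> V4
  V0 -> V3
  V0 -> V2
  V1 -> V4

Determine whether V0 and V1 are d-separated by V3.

Enumerating the 2 paths from V0 to V1 and testing each for blocking by {V3}:
Path 1: V0 → V2 → V4 ← V1
  V4 is a collider here and neither V4 nor any of its descendants is conditioned on, so the collider stays closed — the path is blocked at V4.
Path 2: V0 → V4 ← V1
  V4 is a collider here and neither V4 nor any of its descendants is conditioned on, so the collider stays closed — the path is blocked at V4.
Since every path is blocked, d-separation holds.

Yes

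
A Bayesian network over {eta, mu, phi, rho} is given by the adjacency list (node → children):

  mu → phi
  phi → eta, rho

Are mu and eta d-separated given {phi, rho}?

The only undirected path from mu to eta is:
Path 1: mu → phi → eta
  phi is a chain here and phi is conditioned on, so the path is blocked at phi.
Since every path is blocked, d-separation holds.

Yes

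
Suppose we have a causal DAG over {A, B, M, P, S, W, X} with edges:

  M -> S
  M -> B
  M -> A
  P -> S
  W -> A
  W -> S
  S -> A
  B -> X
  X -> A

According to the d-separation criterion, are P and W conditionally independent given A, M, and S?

We examine all 4 paths between P and W:
Path 1: P → S ← W
  S is a collider and S is conditioned on, which opens it — no node blocks this path, so it is active.
Path 2: P → S ← M → A ← W
  M is a fork here and M is conditioned on, so the path is blocked at M.
Path 3: P → S ← M → B → X → A ← W
  M is a fork here and M is conditioned on, so the path is blocked at M.
Path 4: P → S → A ← W
  S is a chain here and S is conditioned on, so the path is blocked at S.
Since the path P → S ← W is active, P and W are not d-separated given {A, M, S}.

No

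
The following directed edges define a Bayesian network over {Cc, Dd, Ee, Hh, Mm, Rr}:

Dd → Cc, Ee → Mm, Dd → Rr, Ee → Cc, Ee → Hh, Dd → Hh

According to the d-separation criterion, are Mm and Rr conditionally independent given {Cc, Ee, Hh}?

Yes

Enumerating the 2 paths from Mm to Rr and testing each for blocking by {Cc, Ee, Hh}:
  1. Mm ← Ee → Cc ← Dd → Rr — Ee:fork[blocks]; Cc:collider[open]; Dd:fork[open] ⇒ blocked
  2. Mm ← Ee → Hh ← Dd → Rr — Ee:fork[blocks]; Hh:collider[open]; Dd:fork[open] ⇒ blocked
Since every path is blocked, d-separation holds.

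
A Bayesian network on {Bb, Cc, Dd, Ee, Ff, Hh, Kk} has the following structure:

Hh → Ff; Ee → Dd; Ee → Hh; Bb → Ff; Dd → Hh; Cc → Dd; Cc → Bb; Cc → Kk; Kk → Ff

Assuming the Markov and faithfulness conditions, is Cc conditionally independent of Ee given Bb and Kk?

Yes — Cc and Ee are d-separated given {Bb, Kk}.

We examine all 6 paths between Cc and Ee:
Path 1: Cc → Kk → Ff ← Hh ← Ee
  Kk is a chain here and Kk is conditioned on, so the path is blocked at Kk.
Path 2: Cc → Kk → Ff ← Hh ← Dd ← Ee
  Kk is a chain here and Kk is conditioned on, so the path is blocked at Kk.
Path 3: Cc → Dd → Hh ← Ee
  Hh is a collider here and neither Hh nor any of its descendants is conditioned on, so the collider stays closed — the path is blocked at Hh.
Path 4: Cc → Dd ← Ee
  Dd is a collider here and neither Dd nor any of its descendants is conditioned on, so the collider stays closed — the path is blocked at Dd.
Path 5: Cc → Bb → Ff ← Hh ← Ee
  Bb is a chain here and Bb is conditioned on, so the path is blocked at Bb.
Path 6: Cc → Bb → Ff ← Hh ← Dd ← Ee
  Bb is a chain here and Bb is conditioned on, so the path is blocked at Bb.
Every path is blocked, so Cc and Ee are d-separated given {Bb, Kk}.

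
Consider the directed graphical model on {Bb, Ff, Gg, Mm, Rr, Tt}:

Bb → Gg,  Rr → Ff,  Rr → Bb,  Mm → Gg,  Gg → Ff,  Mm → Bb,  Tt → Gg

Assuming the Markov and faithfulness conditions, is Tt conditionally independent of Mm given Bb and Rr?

Yes — Tt and Mm are d-separated given {Bb, Rr}.

Enumerating the 3 paths from Tt to Mm and testing each for blocking by {Bb, Rr}:
Path 1: Tt → Gg ← Bb ← Mm
  Gg is a collider here and neither Gg nor any of its descendants is conditioned on, so the collider stays closed — the path is blocked at Gg.
Path 2: Tt → Gg → Ff ← Rr → Bb ← Mm
  Ff is a collider here and neither Ff nor any of its descendants is conditioned on, so the collider stays closed — the path is blocked at Ff.
Path 3: Tt → Gg ← Mm
  Gg is a collider here and neither Gg nor any of its descendants is conditioned on, so the collider stays closed — the path is blocked at Gg.
Every path is blocked, so Tt and Mm are d-separated given {Bb, Rr}.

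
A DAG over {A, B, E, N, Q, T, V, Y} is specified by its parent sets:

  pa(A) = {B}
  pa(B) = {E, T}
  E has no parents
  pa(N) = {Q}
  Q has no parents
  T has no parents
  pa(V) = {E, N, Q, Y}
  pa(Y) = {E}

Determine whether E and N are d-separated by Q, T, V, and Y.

We examine all 4 paths between E and N:
Path 1: E → V ← N
  V is a collider and V is conditioned on, which opens it — no node blocks this path, so it is active.
Path 2: E → V ← Q → N
  Q is a fork here and Q is conditioned on, so the path is blocked at Q.
Path 3: E → Y → V ← N
  Y is a chain here and Y is conditioned on, so the path is blocked at Y.
Path 4: E → Y → V ← Q → N
  Y is a chain here and Y is conditioned on, so the path is blocked at Y.
Since the path E → V ← N is active, E and N are not d-separated given {Q, T, V, Y}.

No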